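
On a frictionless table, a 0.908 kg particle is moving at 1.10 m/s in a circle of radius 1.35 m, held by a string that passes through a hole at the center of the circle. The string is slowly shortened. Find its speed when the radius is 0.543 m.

v₂ ≈ 2.73 m/s

Central (radial) force ⇒ zero torque about the center ⇒ m v r is constant.
v₂ = v₁ r₁ / r₂ = (1.10)(1.35) / (0.543) = 2.735 m/s.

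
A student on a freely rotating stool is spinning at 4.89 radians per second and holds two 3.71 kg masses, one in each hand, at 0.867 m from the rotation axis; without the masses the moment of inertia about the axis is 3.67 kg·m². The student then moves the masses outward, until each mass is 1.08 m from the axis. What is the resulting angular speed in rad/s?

ω₂ ≈ 3.67 rad/s

Angular momentum about the spin axis is conserved since the torque about it is zero.
I₁ = 3.67 + 2(3.71)(0.867)² = 9.248 kg·m²; I₂ = 3.67 + 2(3.71)(1.08)² = 12.32 kg·m².
ω₂ = I₁ω₁ / I₂ = (9.248)(4.89 rad/s) / (12.32) = 3.669 rad/s.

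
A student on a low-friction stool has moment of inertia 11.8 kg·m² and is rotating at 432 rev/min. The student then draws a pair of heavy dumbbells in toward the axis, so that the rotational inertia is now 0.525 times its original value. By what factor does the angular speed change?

No external torque acts about the spin axis, so angular momentum is conserved.
I₂ = 0.525 × 11.8 = 6.195 kg·m².
ω₂/ω₁ = I₁/I₂ = 11.80 / 6.195 = 1.905.

ω₂/ω₁ ≈ 1.90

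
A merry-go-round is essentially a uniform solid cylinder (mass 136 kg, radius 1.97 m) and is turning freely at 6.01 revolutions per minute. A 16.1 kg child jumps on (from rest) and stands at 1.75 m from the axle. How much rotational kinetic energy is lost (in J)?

energy lost ≈ 8.23 J

The added mass arrives with no angular momentum about the axle, and any external torque about the axle is negligible, so the system's angular momentum is conserved.
I_p = ½(136)(1.97)² = 263.9 kg·m².
Added inertia Σmr² = (16.1)(1.75)² = 49.31 kg·m²; I_f = 263.9 + 49.31 = 313.2 kg·m².
ω_f = I_p ω_i / I_f = (263.9)(6.01) / 313.2 = 5.064 rpm.
KE_i = ½(263.9)(0.6294 rad/s)² = 52.27 J; KE_f = ½(313.2)(0.5303)² = 44.04 J.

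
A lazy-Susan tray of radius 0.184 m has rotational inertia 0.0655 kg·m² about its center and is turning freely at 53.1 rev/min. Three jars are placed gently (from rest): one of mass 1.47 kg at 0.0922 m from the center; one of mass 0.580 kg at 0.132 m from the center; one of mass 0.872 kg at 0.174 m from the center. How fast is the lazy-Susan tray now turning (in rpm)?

ω_f ≈ 30.4 rpm

No external torque acts about the center; L_before = L_after.
Added inertia Σmr² = (1.47)(0.0922)² + (0.580)(0.132)² + (0.872)(0.174)² = 0.04900 kg·m²; I_f = 0.06550 + 0.04900 = 0.1145 kg·m².
ω_f = I_p ω_i / I_f = (0.06550)(53.1) / 0.1145 = 30.38 rpm.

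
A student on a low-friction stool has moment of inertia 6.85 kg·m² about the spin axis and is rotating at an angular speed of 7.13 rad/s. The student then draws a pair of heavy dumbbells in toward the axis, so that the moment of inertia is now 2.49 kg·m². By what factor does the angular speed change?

With no external torque about the axis, L is conserved: I₁ω₁ = I₂ω₂.
ω₂/ω₁ = I₁/I₂ = 6.850 / 2.490 = 2.751.

ω₂/ω₁ ≈ 2.75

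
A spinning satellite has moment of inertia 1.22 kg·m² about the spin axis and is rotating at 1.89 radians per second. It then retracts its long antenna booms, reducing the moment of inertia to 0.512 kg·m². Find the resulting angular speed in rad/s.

With no external torque about the axis, L is conserved: I₁ω₁ = I₂ω₂.
ω₂ = I₁ω₁ / I₂ = (1.220)(1.89 rad/s) / (0.5120) = 4.504 rad/s.

ω₂ ≈ 4.50 rad/s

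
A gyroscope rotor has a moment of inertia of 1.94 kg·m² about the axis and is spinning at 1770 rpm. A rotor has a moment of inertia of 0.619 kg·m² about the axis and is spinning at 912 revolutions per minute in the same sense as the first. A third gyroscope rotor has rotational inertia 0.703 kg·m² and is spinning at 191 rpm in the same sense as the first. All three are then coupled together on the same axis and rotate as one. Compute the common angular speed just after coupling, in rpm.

No external torque acts about the common axis, so total angular momentum is conserved.
Taking A's sense as positive: L = (1.940)(1770) + (0.6190)(912) + (0.7030)(191) = 4133 kg·m²·rpm.
Combined I = 1.940 + 0.6190 + 0.7030 = 3.262 kg·m².
ω_f = L / I = 4133 / 3.262 = 1267 rpm.

|ω_f| ≈ 1270 rpm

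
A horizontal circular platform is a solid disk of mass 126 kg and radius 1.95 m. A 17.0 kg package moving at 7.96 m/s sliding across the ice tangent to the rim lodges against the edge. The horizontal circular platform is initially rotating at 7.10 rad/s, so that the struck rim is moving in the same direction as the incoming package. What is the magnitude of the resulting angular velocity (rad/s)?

About the central axle the impulsive forces during the collision are internal, so angular momentum about that axis is conserved.
I_p = ½(126)(1.95)² = 239.6 kg·m². Taking the sense of the package's angular momentum as positive, L_{package} = m v R = (17.0)(7.96)(1.95) = 263.9 kg·m²/s.
L_i = +I_p ω_p + m v R = +(239.6)(7.10) + 263.9 = 1965 kg·m²/s.
After sticking, I_f = I_p + m R² = 239.6 + (17.0)(1.95)² = 304.2 kg·m².
ω_f = L_i / I_f = 1965 / 304.2 = 6.459 rad/s.

|ω_f| ≈ 6.46 rad/s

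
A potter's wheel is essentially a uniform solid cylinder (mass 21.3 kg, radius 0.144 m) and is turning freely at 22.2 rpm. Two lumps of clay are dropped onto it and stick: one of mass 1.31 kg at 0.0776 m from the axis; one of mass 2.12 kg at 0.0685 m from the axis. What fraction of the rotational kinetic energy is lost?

fraction ≈ 0.0747

No external torque acts about the axis; L_before = L_after.
I_p = ½(21.3)(0.144)² = 0.2208 kg·m².
Added inertia Σmr² = (1.31)(0.0776)² + (2.12)(0.0685)² = 0.01784 kg·m²; I_f = 0.2208 + 0.01784 = 0.2387 kg·m².
ω_f = I_p ω_i / I_f = (0.2208)(22.2) / 0.2387 = 20.54 rpm.
KE_i = ½(0.2208)(2.325 rad/s)² = 0.5968 J; KE_f = ½(0.2387)(2.151)² = 0.5522 J.
Fraction lost = 0.07473.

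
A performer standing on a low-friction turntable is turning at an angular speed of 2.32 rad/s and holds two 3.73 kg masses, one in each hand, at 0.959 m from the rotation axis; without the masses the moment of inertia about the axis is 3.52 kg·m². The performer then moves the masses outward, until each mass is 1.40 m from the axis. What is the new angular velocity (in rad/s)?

No external torque acts about the spin axis, so angular momentum is conserved.
I₁ = 3.52 + 2(3.73)(0.959)² = 10.38 kg·m²; I₂ = 3.52 + 2(3.73)(1.40)² = 18.14 kg·m².
ω₂ = I₁ω₁ / I₂ = (10.38)(2.32 rad/s) / (18.14) = 1.328 rad/s.

ω₂ ≈ 1.33 rad/s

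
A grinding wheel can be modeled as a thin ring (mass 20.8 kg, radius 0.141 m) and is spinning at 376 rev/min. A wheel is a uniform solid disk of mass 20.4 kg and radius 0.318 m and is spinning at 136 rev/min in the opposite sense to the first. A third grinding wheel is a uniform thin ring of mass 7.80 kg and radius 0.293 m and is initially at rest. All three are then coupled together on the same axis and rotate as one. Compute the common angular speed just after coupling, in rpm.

The coupling torques are internal; angular momentum about the shared axis is conserved.
Moments of inertia: I_A = (20.8)(0.141)² = 0.4135 kg·m²; I_B = ½(20.4)(0.318)² = 1.031 kg·m²; I_C = (7.80)(0.293)² = 0.6696 kg·m².
Taking A's sense as positive: L = (0.4135)(376) − (1.031)(136) = 15.21 kg·m²·rpm.
Combined I = 0.4135 + 1.031 + 0.6696 = 2.115 kg·m².
ω_f = L / I = 15.21 / 2.115 = 7.191 rpm.

|ω_f| ≈ 7.19 rpm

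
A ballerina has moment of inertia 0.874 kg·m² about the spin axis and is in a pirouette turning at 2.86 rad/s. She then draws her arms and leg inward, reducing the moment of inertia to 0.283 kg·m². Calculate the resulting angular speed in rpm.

ω₂ ≈ 84.3 rpm

No external torque acts about the spin axis, so angular momentum is conserved.
ω₂ = I₁ω₁ / I₂ = (0.8740)(2.86 rad/s) / (0.2830) = 8.833 rad/s = 84.35 rpm.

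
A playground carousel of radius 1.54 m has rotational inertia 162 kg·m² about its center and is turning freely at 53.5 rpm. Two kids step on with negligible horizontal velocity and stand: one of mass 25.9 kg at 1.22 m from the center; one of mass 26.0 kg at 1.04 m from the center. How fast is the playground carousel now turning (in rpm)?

The added mass arrives with no angular momentum about the center, and any external torque about the center is negligible, so the system's angular momentum is conserved.
Added inertia Σmr² = (25.9)(1.22)² + (26.0)(1.04)² = 66.67 kg·m²; I_f = 162.0 + 66.67 = 228.7 kg·m².
ω_f = I_p ω_i / I_f = (162.0)(53.5) / 228.7 = 37.90 rpm.

ω_f ≈ 37.9 rpm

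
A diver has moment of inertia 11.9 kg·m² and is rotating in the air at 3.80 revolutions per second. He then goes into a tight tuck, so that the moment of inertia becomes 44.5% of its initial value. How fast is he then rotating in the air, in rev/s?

Angular momentum about the spin axis is conserved since the torque about it is zero.
I₂ = 0.445 × 11.9 = 5.296 kg·m².
ω₂ = I₁ω₁ / I₂ = (11.90)(3.80 rev/s) / (5.296) = 8.539 rev/s.

ω₂ ≈ 8.54 rev/s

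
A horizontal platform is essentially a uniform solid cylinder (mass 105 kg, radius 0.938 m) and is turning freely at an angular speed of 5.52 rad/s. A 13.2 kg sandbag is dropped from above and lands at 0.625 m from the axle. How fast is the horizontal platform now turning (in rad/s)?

ω_f ≈ 4.97 rad/s

The added mass arrives with no angular momentum about the axle, and any external torque about the axle is negligible, so the system's angular momentum is conserved.
I_p = ½(105)(0.938)² = 46.19 kg·m².
Added inertia Σmr² = (13.2)(0.625)² = 5.156 kg·m²; I_f = 46.19 + 5.156 = 51.35 kg·m².
ω_f = I_p ω_i / I_f = (46.19)(5.52) / 51.35 = 4.966 rad/s.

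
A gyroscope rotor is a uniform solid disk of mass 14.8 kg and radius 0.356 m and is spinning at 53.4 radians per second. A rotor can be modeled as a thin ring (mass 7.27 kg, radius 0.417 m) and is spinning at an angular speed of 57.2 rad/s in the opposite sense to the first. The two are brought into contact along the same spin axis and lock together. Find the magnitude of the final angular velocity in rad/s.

|ω_f| ≈ 10.1 rad/s

No external torque acts about the common axis, so total angular momentum is conserved.
Moments of inertia: I_A = ½(14.8)(0.356)² = 0.9378 kg·m²; I_B = (7.27)(0.417)² = 1.264 kg·m².
Taking A's sense as positive: L = (0.9378)(53.4) − (1.264)(57.2) = -22.23 kg·m²·rad/s.
Combined I = 0.9378 + 1.264 = 2.202 kg·m².
ω_f = L / I = -22.23 / 2.202 = -10.10 rad/s.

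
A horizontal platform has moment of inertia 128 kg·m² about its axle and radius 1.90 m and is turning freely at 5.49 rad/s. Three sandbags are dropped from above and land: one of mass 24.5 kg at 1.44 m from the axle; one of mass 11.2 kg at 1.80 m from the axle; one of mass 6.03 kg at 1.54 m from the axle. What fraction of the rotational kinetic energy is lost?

fraction ≈ 0.442

The added mass arrives with no angular momentum about the axle, and any external torque about the axle is negligible, so the system's angular momentum is conserved.
Added inertia Σmr² = (24.5)(1.44)² + (11.2)(1.80)² + (6.03)(1.54)² = 101.4 kg·m²; I_f = 128.0 + 101.4 = 229.4 kg·m².
ω_f = I_p ω_i / I_f = (128.0)(5.49) / 229.4 = 3.063 rad/s.
KE_i = ½(128.0)(5.490 rad/s)² = 1929 J; KE_f = ½(229.4)(3.063)² = 1076 J.
Fraction lost = 0.4420.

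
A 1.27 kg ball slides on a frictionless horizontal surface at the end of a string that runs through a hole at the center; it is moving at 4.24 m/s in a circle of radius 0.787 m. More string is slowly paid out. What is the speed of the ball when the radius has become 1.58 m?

Central (radial) force ⇒ zero torque about the center ⇒ m v r is constant.
v₂ = v₁ r₁ / r₂ = (4.24)(0.787) / (1.58) = 2.112 m/s.

v₂ ≈ 2.11 m/s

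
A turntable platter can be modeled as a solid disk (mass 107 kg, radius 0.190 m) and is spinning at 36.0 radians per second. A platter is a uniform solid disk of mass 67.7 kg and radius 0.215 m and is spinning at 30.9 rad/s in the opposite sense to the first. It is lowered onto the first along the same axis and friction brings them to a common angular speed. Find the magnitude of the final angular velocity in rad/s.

|ω_f| ≈ 6.06 rad/s

No external torque acts about the common axis, so total angular momentum is conserved.
Moments of inertia: I_A = ½(107)(0.190)² = 1.931 kg·m²; I_B = ½(67.7)(0.215)² = 1.565 kg·m².
Taking A's sense as positive: L = (1.931)(36.0) − (1.565)(30.9) = 21.18 kg·m²·rad/s.
Combined I = 1.931 + 1.565 = 3.496 kg·m².
ω_f = L / I = 21.18 / 3.496 = 6.058 rad/s.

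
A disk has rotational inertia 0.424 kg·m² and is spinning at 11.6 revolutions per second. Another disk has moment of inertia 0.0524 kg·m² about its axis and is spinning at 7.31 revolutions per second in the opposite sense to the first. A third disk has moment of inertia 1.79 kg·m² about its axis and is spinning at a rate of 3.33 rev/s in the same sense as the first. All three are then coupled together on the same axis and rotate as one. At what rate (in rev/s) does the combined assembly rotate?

The coupling torques are internal; angular momentum about the shared axis is conserved.
Taking A's sense as positive: L = (0.4240)(11.6) − (0.05240)(7.31) + (1.790)(3.33) = 10.50 kg·m²·rev/s.
Combined I = 0.4240 + 0.05240 + 1.790 = 2.266 kg·m².
ω_f = L / I = 10.50 / 2.266 = 4.631 rev/s.

|ω_f| ≈ 4.63 rev/s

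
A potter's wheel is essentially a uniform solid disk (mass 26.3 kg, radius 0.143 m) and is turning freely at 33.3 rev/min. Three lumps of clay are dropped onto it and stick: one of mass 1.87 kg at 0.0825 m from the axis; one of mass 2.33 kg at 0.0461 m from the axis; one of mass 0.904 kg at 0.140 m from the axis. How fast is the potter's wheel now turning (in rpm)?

ω_f ≈ 29.4 rpm

The added mass arrives with no angular momentum about the axis, and any external torque about the axis is negligible, so the system's angular momentum is conserved.
I_p = ½(26.3)(0.143)² = 0.2689 kg·m².
Added inertia Σmr² = (1.87)(0.0825)² + (2.33)(0.0461)² + (0.904)(0.140)² = 0.03540 kg·m²; I_f = 0.2689 + 0.03540 = 0.3043 kg·m².
ω_f = I_p ω_i / I_f = (0.2689)(33.3) / 0.3043 = 29.43 rpm.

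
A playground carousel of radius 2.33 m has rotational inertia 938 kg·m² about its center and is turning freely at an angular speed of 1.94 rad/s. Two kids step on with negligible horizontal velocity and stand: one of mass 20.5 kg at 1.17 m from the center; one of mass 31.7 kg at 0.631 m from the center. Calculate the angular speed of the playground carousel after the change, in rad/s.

ω_f ≈ 1.86 rad/s

No external torque acts about the center; L_before = L_after.
Added inertia Σmr² = (20.5)(1.17)² + (31.7)(0.631)² = 40.68 kg·m²; I_f = 938.0 + 40.68 = 978.7 kg·m².
ω_f = I_p ω_i / I_f = (938.0)(1.94) / 978.7 = 1.859 rad/s.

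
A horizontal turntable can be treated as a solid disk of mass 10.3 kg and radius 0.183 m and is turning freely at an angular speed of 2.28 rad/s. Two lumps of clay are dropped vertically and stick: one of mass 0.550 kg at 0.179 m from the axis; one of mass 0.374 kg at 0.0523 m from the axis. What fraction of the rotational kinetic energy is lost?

The added mass arrives with no angular momentum about the axis, and any external torque about the axis is negligible, so the system's angular momentum is conserved.
I_p = ½(10.3)(0.183)² = 0.1725 kg·m².
Added inertia Σmr² = (0.550)(0.179)² + (0.374)(0.0523)² = 0.01865 kg·m²; I_f = 0.1725 + 0.01865 = 0.1911 kg·m².
ω_f = I_p ω_i / I_f = (0.1725)(2.28) / 0.1911 = 2.058 rad/s.
KE_i = ½(0.1725)(2.280 rad/s)² = 0.4483 J; KE_f = ½(0.1911)(2.058)² = 0.4045 J.
Fraction lost = 0.09756.

fraction ≈ 0.0976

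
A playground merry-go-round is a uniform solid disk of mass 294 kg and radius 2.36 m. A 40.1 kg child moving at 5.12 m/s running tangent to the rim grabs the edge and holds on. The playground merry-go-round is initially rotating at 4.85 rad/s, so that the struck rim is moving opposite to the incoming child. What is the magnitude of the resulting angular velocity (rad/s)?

About the axle the impulsive forces during the collision are internal, so angular momentum about that axis is conserved.
I_p = ½(294)(2.36)² = 818.7 kg·m². Taking the sense of the child's angular momentum as positive, L_{child} = m v R = (40.1)(5.12)(2.36) = 484.5 kg·m²/s.
L_i = −I_p ω_p + m v R = −(818.7)(4.85) + 484.5 = -3486 kg·m²/s.
After sticking, I_f = I_p + m R² = 818.7 + (40.1)(2.36)² = 1042 kg·m².
ω_f = L_i / I_f = -3486 / 1042 = -3.346 rad/s.

|ω_f| ≈ 3.35 rad/s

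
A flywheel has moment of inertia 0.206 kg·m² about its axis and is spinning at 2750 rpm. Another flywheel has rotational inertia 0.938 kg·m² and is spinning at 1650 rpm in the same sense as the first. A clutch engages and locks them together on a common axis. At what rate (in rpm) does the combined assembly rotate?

The coupling torques are internal; angular momentum about the shared axis is conserved.
Taking A's sense as positive: L = (0.2060)(2750) + (0.9380)(1650) = 2114 kg·m²·rpm.
Combined I = 0.2060 + 0.9380 = 1.144 kg·m².
ω_f = L / I = 2114 / 1.144 = 1848 rpm.

|ω_f| ≈ 1850 rpm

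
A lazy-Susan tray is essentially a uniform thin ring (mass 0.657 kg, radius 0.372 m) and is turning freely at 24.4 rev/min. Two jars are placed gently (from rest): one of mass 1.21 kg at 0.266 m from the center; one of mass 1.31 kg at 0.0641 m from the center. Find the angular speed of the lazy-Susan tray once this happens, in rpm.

No external torque acts about the center; L_before = L_after.
I_p = (0.657)(0.372)² = 0.09092 kg·m².
Added inertia Σmr² = (1.21)(0.266)² + (1.31)(0.0641)² = 0.09100 kg·m²; I_f = 0.09092 + 0.09100 = 0.1819 kg·m².
ω_f = I_p ω_i / I_f = (0.09092)(24.4) / 0.1819 = 12.19 rpm.

ω_f ≈ 12.2 rpm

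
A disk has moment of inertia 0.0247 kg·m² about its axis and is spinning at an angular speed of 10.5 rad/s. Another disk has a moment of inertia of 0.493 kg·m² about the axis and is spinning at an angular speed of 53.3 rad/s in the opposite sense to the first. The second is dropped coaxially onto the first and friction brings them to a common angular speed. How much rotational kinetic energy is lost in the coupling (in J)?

ΔKE lost ≈ 47.9 J

No external torque acts about the common axis, so total angular momentum is conserved.
Taking A's sense as positive: L = (0.02470)(10.5) − (0.4930)(53.3) = -26.02 kg·m²·rad/s.
Combined I = 0.02470 + 0.4930 = 0.5177 kg·m².
ω_f = L / I = -26.02 / 0.5177 = -50.26 rad/s.
KE_i = ½ΣIω² = 701.6 J; KE_f = ½(0.5177)(50.26)² = 653.8 J.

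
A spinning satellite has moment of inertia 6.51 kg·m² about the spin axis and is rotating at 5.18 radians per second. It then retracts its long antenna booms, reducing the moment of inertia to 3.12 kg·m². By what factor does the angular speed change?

ω₂/ω₁ ≈ 2.09

With no external torque about the axis, L is conserved: I₁ω₁ = I₂ω₂.
ω₂/ω₁ = I₁/I₂ = 6.510 / 3.120 = 2.087.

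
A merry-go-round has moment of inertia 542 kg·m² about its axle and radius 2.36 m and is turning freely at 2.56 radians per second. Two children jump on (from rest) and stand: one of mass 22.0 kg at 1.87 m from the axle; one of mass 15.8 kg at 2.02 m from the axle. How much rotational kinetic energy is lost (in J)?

No external torque acts about the axle; L_before = L_after.
Added inertia Σmr² = (22.0)(1.87)² + (15.8)(2.02)² = 141.4 kg·m²; I_f = 542.0 + 141.4 = 683.4 kg·m².
ω_f = I_p ω_i / I_f = (542.0)(2.56) / 683.4 = 2.030 rad/s.
KE_i = ½(542.0)(2.560 rad/s)² = 1776 J; KE_f = ½(683.4)(2.030)² = 1409 J.

energy lost ≈ 367 J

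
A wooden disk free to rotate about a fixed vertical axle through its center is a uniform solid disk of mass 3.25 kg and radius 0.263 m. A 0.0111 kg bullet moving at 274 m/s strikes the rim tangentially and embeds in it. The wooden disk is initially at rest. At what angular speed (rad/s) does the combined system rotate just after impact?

The axle reaction passes through the axle and exerts no torque about it; angular momentum about the axle is conserved through the impact.
I_p = ½(3.25)(0.263)² = 0.1124 kg·m². Taking the sense of the bullet's angular momentum as positive, L_{bullet} = m v R = (0.0111)(274)(0.263) = 0.7999 kg·m²/s.
L_i = 0 + 0.7999 = 0.7999 kg·m²/s.
After sticking, I_f = I_p + m R² = 0.1124 + (0.0111)(0.263)² = 0.1132 kg·m².
ω_f = L_i / I_f = 0.7999 / 0.1132 = 7.068 rad/s.

|ω_f| ≈ 7.07 rad/s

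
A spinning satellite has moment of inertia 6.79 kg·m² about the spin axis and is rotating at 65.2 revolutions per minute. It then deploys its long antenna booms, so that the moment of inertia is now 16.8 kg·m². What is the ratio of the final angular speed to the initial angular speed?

ω₂/ω₁ ≈ 0.404

With no external torque about the axis, L is conserved: I₁ω₁ = I₂ω₂.
ω₂/ω₁ = I₁/I₂ = 6.790 / 16.80 = 0.4042.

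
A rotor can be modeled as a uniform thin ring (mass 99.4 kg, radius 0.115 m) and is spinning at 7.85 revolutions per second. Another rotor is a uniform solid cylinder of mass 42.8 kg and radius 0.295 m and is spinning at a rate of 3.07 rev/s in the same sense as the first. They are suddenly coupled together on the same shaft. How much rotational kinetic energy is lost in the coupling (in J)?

ΔKE lost ≈ 348 J

No external torque acts about the common axis, so total angular momentum is conserved.
Moments of inertia: I_A = (99.4)(0.115)² = 1.315 kg·m²; I_B = ½(42.8)(0.295)² = 1.862 kg·m².
Taking A's sense as positive: L = (1.315)(7.85) + (1.862)(3.07) = 16.04 kg·m²·rev/s.
Combined I = 1.315 + 1.862 = 3.177 kg·m².
ω_f = L / I = 16.04 / 3.177 = 5.048 rev/s.
KE_i = ½ΣIω² = 1945 J; KE_f = ½(3.177)(31.72)² = 1598 J.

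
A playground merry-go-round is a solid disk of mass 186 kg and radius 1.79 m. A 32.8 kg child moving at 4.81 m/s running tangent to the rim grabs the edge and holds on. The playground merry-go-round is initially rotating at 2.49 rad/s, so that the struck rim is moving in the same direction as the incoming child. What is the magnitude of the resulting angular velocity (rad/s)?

|ω_f| ≈ 2.54 rad/s

About the axle the impulsive forces during the collision are internal, so angular momentum about that axis is conserved.
I_p = ½(186)(1.79)² = 298.0 kg·m². Taking the sense of the child's angular momentum as positive, L_{child} = m v R = (32.8)(4.81)(1.79) = 282.4 kg·m²/s.
L_i = +I_p ω_p + m v R = +(298.0)(2.49) + 282.4 = 1024 kg·m²/s.
After sticking, I_f = I_p + m R² = 298.0 + (32.8)(1.79)² = 403.1 kg·m².
ω_f = L_i / I_f = 1024 / 403.1 = 2.541 rad/s.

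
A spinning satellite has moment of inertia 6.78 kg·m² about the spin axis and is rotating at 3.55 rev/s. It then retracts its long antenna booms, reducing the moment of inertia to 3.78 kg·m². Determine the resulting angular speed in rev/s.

ω₂ ≈ 6.37 rev/s

Angular momentum about the spin axis is conserved since the torque about it is zero.
ω₂ = I₁ω₁ / I₂ = (6.780)(3.55 rev/s) / (3.780) = 6.367 rev/s.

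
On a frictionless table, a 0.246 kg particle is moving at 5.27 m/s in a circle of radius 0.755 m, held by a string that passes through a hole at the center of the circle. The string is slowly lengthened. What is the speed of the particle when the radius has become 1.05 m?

The only horizontal force on the mass is along the cord (radial), so it exerts no torque about the hole and angular momentum m v r is conserved.
v₂ = v₁ r₁ / r₂ = (5.27)(0.755) / (1.05) = 3.789 m/s.

v₂ ≈ 3.79 m/s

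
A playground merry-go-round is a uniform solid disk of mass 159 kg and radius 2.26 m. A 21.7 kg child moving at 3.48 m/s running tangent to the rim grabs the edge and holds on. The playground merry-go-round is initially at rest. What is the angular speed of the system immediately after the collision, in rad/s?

|ω_f| ≈ 0.330 rad/s

About the axle the impulsive forces during the collision are internal, so angular momentum about that axis is conserved.
I_p = ½(159)(2.26)² = 406.1 kg·m². Taking the sense of the child's angular momentum as positive, L_{child} = m v R = (21.7)(3.48)(2.26) = 170.7 kg·m²/s.
L_i = 0 + 170.7 = 170.7 kg·m²/s.
After sticking, I_f = I_p + m R² = 406.1 + (21.7)(2.26)² = 516.9 kg·m².
ω_f = L_i / I_f = 170.7 / 516.9 = 0.3302 rad/s.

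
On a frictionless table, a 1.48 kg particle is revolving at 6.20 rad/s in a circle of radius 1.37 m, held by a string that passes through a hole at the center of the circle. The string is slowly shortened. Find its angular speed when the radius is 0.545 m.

No torque about the axis ⇒ m r₁² ω₁ = m r₂² ω₂.
ω₂ = ω₁ (r₁/r₂)² = (6.20)(1.37/0.545)² = 39.18 rad/s.

ω₂ ≈ 39.2 rad/s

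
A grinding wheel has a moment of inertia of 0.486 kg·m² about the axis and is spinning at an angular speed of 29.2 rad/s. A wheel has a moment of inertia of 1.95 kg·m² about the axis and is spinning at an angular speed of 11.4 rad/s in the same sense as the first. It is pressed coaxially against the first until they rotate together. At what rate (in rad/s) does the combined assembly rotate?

|ω_f| ≈ 15.0 rad/s

No external torque acts about the common axis, so total angular momentum is conserved.
Taking A's sense as positive: L = (0.4860)(29.2) + (1.950)(11.4) = 36.42 kg·m²·rad/s.
Combined I = 0.4860 + 1.950 = 2.436 kg·m².
ω_f = L / I = 36.42 / 2.436 = 14.95 rad/s.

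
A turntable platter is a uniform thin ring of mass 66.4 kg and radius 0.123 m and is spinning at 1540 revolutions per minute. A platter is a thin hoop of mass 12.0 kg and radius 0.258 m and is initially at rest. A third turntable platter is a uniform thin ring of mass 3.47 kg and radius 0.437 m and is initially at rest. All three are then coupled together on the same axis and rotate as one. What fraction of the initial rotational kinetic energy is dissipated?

fraction ≈ 0.593

The coupling torques are internal; angular momentum about the shared axis is conserved.
Moments of inertia: I_A = (66.4)(0.123)² = 1.005 kg·m²; I_B = (12.0)(0.258)² = 0.7988 kg·m²; I_C = (3.47)(0.437)² = 0.6627 kg·m².
Taking A's sense as positive: L = (1.005)(1540) = 1547 kg·m²·rpm.
Combined I = 1.005 + 0.7988 + 0.6627 = 2.466 kg·m².
ω_f = L / I = 1547 / 2.466 = 627.3 rpm.
KE_i = ½ΣIω² = 13060 J; KE_f = ½(2.466)(65.70)² = 5321 J.
Fraction dissipated = (KE_i − KE_f)/KE_i = 0.5926.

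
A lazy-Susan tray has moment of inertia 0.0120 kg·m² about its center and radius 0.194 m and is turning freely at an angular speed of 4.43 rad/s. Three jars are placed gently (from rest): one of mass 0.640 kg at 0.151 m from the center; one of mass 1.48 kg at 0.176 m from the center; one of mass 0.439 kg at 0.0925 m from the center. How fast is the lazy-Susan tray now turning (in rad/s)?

The added mass arrives with no angular momentum about the center, and any external torque about the center is negligible, so the system's angular momentum is conserved.
Added inertia Σmr² = (0.640)(0.151)² + (1.48)(0.176)² + (0.439)(0.0925)² = 0.06419 kg·m²; I_f = 0.01200 + 0.06419 = 0.07619 kg·m².
ω_f = I_p ω_i / I_f = (0.01200)(4.43) / 0.07619 = 0.6977 rad/s.

ω_f ≈ 0.698 rad/s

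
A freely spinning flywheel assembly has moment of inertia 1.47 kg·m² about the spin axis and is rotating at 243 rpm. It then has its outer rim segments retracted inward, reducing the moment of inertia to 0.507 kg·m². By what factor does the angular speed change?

ω₂/ω₁ ≈ 2.90

Angular momentum about the spin axis is conserved since the torque about it is zero.
ω₂/ω₁ = I₁/I₂ = 1.470 / 0.5070 = 2.899.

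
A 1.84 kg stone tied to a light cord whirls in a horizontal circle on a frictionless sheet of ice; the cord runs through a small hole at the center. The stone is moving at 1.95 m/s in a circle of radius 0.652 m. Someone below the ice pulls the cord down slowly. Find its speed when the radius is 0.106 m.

Central (radial) force ⇒ zero torque about the center ⇒ m v r is constant.
v₂ = v₁ r₁ / r₂ = (1.95)(0.652) / (0.106) = 11.99 m/s.

v₂ ≈ 12.0 m/s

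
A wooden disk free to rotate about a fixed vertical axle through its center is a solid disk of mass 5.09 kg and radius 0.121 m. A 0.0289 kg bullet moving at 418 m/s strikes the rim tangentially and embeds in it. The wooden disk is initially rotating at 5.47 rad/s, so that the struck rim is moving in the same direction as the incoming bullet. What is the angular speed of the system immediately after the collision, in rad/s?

The axle reaction passes through the axle and exerts no torque about it; angular momentum about the axle is conserved through the impact.
I_p = ½(5.09)(0.121)² = 0.03726 kg·m². Taking the sense of the bullet's angular momentum as positive, L_{bullet} = m v R = (0.0289)(418)(0.121) = 1.462 kg·m²/s.
L_i = +I_p ω_p + m v R = +(0.03726)(5.47) + 1.462 = 1.666 kg·m²/s.
After sticking, I_f = I_p + m R² = 0.03726 + (0.0289)(0.121)² = 0.03768 kg·m².
ω_f = L_i / I_f = 1.666 / 0.03768 = 44.20 rad/s.

|ω_f| ≈ 44.2 rad/s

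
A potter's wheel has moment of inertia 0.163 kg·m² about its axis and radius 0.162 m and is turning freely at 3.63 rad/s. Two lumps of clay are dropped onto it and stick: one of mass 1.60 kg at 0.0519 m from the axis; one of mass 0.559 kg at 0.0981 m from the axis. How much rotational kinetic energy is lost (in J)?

No external torque acts about the axis; L_before = L_after.
Added inertia Σmr² = (1.60)(0.0519)² + (0.559)(0.0981)² = 0.009689 kg·m²; I_f = 0.1630 + 0.009689 = 0.1727 kg·m².
ω_f = I_p ω_i / I_f = (0.1630)(3.63) / 0.1727 = 3.426 rad/s.
KE_i = ½(0.1630)(3.630 rad/s)² = 1.074 J; KE_f = ½(0.1727)(3.426)² = 1.014 J.

energy lost ≈ 0.0603 J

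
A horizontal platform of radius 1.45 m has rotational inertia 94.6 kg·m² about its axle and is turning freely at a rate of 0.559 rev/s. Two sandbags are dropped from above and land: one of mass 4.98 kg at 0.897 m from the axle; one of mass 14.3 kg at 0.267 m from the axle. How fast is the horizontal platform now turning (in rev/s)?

ω_f ≈ 0.531 rev/s

No external torque acts about the axle; L_before = L_after.
Added inertia Σmr² = (4.98)(0.897)² + (14.3)(0.267)² = 5.026 kg·m²; I_f = 94.60 + 5.026 = 99.63 kg·m².
ω_f = I_p ω_i / I_f = (94.60)(0.559) / 99.63 = 0.5308 rev/s.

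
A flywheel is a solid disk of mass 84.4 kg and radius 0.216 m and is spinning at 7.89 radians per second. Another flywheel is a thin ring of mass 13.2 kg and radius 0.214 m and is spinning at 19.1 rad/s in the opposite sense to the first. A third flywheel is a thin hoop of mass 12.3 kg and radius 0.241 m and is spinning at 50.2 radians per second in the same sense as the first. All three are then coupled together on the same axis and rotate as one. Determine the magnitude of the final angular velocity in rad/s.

|ω_f| ≈ 12.1 rad/s

No external torque acts about the common axis, so total angular momentum is conserved.
Moments of inertia: I_A = ½(84.4)(0.216)² = 1.969 kg·m²; I_B = (13.2)(0.214)² = 0.6045 kg·m²; I_C = (12.3)(0.241)² = 0.7144 kg·m².
Taking A's sense as positive: L = (1.969)(7.89) − (0.6045)(19.1) + (0.7144)(50.2) = 39.85 kg·m²·rad/s.
Combined I = 1.969 + 0.6045 + 0.7144 = 3.288 kg·m².
ω_f = L / I = 39.85 / 3.288 = 12.12 rad/s.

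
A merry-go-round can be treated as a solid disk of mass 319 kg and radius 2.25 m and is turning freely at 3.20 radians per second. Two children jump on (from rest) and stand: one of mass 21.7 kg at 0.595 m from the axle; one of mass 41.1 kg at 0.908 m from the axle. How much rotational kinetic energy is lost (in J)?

energy lost ≈ 202 J

No external torque acts about the axle; L_before = L_after.
I_p = ½(319)(2.25)² = 807.5 kg·m².
Added inertia Σmr² = (21.7)(0.595)² + (41.1)(0.908)² = 41.57 kg·m²; I_f = 807.5 + 41.57 = 849.0 kg·m².
ω_f = I_p ω_i / I_f = (807.5)(3.20) / 849.0 = 3.043 rad/s.
KE_i = ½(807.5)(3.200 rad/s)² = 4134 J; KE_f = ½(849.0)(3.043)² = 3932 J.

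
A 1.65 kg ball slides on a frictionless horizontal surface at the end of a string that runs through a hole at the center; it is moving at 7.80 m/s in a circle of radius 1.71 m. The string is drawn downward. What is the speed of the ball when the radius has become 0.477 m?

v₂ ≈ 28.0 m/s

Central (radial) force ⇒ zero torque about the center ⇒ m v r is constant.
v₂ = v₁ r₁ / r₂ = (7.80)(1.71) / (0.477) = 27.96 m/s.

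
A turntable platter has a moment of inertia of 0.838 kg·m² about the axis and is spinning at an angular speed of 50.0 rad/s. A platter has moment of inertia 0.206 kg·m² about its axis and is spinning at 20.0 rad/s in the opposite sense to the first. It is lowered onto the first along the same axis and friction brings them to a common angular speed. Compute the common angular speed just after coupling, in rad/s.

No external torque acts about the common axis, so total angular momentum is conserved.
Taking A's sense as positive: L = (0.8380)(50.0) − (0.2060)(20.0) = 37.78 kg·m²·rad/s.
Combined I = 0.8380 + 0.2060 = 1.044 kg·m².
ω_f = L / I = 37.78 / 1.044 = 36.19 rad/s.

|ω_f| ≈ 36.2 rad/s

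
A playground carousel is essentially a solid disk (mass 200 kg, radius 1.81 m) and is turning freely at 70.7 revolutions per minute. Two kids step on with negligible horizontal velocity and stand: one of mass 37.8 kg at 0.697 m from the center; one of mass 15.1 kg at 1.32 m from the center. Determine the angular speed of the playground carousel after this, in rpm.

The added mass arrives with no angular momentum about the center, and any external torque about the center is negligible, so the system's angular momentum is conserved.
I_p = ½(200)(1.81)² = 327.6 kg·m².
Added inertia Σmr² = (37.8)(0.697)² + (15.1)(1.32)² = 44.67 kg·m²; I_f = 327.6 + 44.67 = 372.3 kg·m².
ω_f = I_p ω_i / I_f = (327.6)(70.7) / 372.3 = 62.22 rpm.

ω_f ≈ 62.2 rpm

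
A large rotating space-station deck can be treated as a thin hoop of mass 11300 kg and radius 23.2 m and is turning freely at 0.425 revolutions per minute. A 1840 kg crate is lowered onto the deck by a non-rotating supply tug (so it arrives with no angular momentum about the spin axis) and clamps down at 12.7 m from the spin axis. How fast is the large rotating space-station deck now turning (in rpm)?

ω_f ≈ 0.405 rpm

No external torque acts about the spin axis; L_before = L_after.
I_p = (11300)(23.2)² = 6.082e+06 kg·m².
Added inertia Σmr² = (1840)(12.7)² = 2.968e+05 kg·m²; I_f = 6.082e+06 + 2.968e+05 = 6.379e+06 kg·m².
ω_f = I_p ω_i / I_f = (6.082e+06)(0.425) / 6.379e+06 = 0.4052 rpm.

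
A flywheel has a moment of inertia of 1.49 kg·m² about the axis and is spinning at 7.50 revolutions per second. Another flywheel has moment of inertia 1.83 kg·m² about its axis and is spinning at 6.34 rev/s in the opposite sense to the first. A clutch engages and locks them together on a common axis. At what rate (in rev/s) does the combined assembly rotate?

The coupling torques are internal; angular momentum about the shared axis is conserved.
Taking A's sense as positive: L = (1.490)(7.50) − (1.830)(6.34) = -0.4272 kg·m²·rev/s.
Combined I = 1.490 + 1.830 = 3.320 kg·m².
ω_f = L / I = -0.4272 / 3.320 = -0.1287 rev/s.

|ω_f| ≈ 0.129 rev/s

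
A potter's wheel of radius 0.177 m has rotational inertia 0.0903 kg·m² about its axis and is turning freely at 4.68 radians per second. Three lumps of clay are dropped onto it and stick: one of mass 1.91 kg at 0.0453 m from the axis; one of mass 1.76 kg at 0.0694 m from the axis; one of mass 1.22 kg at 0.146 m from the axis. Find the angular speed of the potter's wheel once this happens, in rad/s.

The added mass arrives with no angular momentum about the axis, and any external torque about the axis is negligible, so the system's angular momentum is conserved.
Added inertia Σmr² = (1.91)(0.0453)² + (1.76)(0.0694)² + (1.22)(0.146)² = 0.03840 kg·m²; I_f = 0.09030 + 0.03840 = 0.1287 kg·m².
ω_f = I_p ω_i / I_f = (0.09030)(4.68) / 0.1287 = 3.284 rad/s.

ω_f ≈ 3.28 rad/s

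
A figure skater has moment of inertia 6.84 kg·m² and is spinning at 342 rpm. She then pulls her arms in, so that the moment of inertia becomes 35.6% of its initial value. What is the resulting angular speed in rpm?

ω₂ ≈ 961 rpm

Angular momentum about the spin axis is conserved since the torque about it is zero.
I₂ = 0.356 × 6.84 = 2.435 kg·m².
ω₂ = I₁ω₁ / I₂ = (6.840)(342 rpm) / (2.435) = 960.7 rpm.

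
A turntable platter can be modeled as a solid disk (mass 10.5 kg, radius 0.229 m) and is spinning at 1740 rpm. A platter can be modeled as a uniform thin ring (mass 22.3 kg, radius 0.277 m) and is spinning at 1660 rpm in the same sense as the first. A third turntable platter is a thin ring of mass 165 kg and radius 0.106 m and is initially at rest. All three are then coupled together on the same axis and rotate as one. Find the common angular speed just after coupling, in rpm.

|ω_f| ≈ 864 rpm

The coupling torques are internal; angular momentum about the shared axis is conserved.
Moments of inertia: I_A = ½(10.5)(0.229)² = 0.2753 kg·m²; I_B = (22.3)(0.277)² = 1.711 kg·m²; I_C = (165)(0.106)² = 1.854 kg·m².
Taking A's sense as positive: L = (0.2753)(1740) + (1.711)(1660) = 3319 kg·m²·rpm.
Combined I = 0.2753 + 1.711 + 1.854 = 3.840 kg·m².
ω_f = L / I = 3319 / 3.840 = 864.4 rpm.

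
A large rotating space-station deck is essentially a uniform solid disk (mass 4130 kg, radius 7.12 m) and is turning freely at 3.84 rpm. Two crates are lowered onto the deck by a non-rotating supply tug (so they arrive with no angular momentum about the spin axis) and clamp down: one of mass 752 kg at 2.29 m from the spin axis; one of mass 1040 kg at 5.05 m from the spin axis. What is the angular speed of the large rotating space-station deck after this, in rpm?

The added mass arrives with no angular momentum about the spin axis, and any external torque about the spin axis is negligible, so the system's angular momentum is conserved.
I_p = ½(4130)(7.12)² = 1.047e+05 kg·m².
Added inertia Σmr² = (752)(2.29)² + (1040)(5.05)² = 30470 kg·m²; I_f = 1.047e+05 + 30470 = 1.352e+05 kg·m².
ω_f = I_p ω_i / I_f = (1.047e+05)(3.84) / 1.352e+05 = 2.974 rpm.

ω_f ≈ 2.97 rpm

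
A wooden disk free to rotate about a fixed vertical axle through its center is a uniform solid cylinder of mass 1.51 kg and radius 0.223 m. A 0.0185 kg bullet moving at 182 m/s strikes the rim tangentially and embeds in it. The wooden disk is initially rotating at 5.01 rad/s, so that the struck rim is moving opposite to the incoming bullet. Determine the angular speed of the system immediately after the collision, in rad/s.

The axle reaction passes through the axle and exerts no torque about it; angular momentum about the axle is conserved through the impact.
I_p = ½(1.51)(0.223)² = 0.03755 kg·m². Taking the sense of the bullet's angular momentum as positive, L_{bullet} = m v R = (0.0185)(182)(0.223) = 0.7508 kg·m²/s.
L_i = −I_p ω_p + m v R = −(0.03755)(5.01) + 0.7508 = 0.5627 kg·m²/s.
After sticking, I_f = I_p + m R² = 0.03755 + (0.0185)(0.223)² = 0.03847 kg·m².
ω_f = L_i / I_f = 0.5627 / 0.03847 = 14.63 rad/s.

|ω_f| ≈ 14.6 rad/s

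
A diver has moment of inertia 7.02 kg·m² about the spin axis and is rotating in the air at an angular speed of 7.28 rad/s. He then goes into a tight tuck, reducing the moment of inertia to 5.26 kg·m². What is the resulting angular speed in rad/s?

ω₂ ≈ 9.72 rad/s

No external torque acts about the spin axis, so angular momentum is conserved.
ω₂ = I₁ω₁ / I₂ = (7.020)(7.28 rad/s) / (5.260) = 9.716 rad/s.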